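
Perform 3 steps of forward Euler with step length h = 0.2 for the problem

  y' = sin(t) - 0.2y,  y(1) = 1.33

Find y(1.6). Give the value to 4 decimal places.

1.7078

Euler: y_{n+1} = y_n + h·f(t_n, y_n).
t=1.000000, y=1.330000: f=0.575471 → y ← 1.330000 + 0.2·0.575471 = 1.445094
t=1.200000, y=1.445094: f=0.643020 → y ← 1.445094 + 0.2·0.643020 = 1.573698
t=1.400000, y=1.573698: f=0.670710 → y ← 1.573698 + 0.2·0.670710 = 1.707840
y(1.6) ≈ 1.7078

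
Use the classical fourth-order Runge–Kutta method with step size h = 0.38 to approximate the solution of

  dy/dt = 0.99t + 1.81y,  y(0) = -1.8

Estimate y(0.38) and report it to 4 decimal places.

RK4: k1 = f(t_n, y_n); k2 = f(t_n + h/2, y_n + (h/2)·k1); k3 = f(t_n + h/2, y_n + (h/2)·k2); k4 = f(t_n + h, y_n + h·k3); y_{n+1} = y_n + (h/6)·(k1 + 2k2 + 2k3 + k4).
t=0.000000, y=-1.800000:
  k1 = f(0.000000, -1.800000) = -3.258000
  k2 = f(0.190000, -2.419020) = -4.190326
  k3 = f(0.190000, -2.596162) = -4.510953
  k4 = f(0.380000, -3.514162) = -5.984434
  y ← -1.800000 + (0.38/6)·(k1 + 2k2 + 2k3 + k4) = -3.487516
y(0.38) ≈ -3.4875

-3.4875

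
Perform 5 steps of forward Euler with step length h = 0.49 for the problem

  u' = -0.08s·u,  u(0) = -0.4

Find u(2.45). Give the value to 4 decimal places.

Euler: u_{n+1} = u_n + h·f(s_n, u_n).
s=0.000000, u=-0.400000: f=0.000000 → u ← -0.400000 + 0.49·0.000000 = -0.400000
s=0.490000, u=-0.400000: f=0.015680 → u ← -0.400000 + 0.49·0.015680 = -0.392317
s=0.980000, u=-0.392317: f=0.030758 → u ← -0.392317 + 0.49·0.030758 = -0.377246
s=1.470000, u=-0.377246: f=0.044364 → u ← -0.377246 + 0.49·0.044364 = -0.355507
s=1.960000, u=-0.355507: f=0.055744 → u ← -0.355507 + 0.49·0.055744 = -0.328193
u(2.45) ≈ -0.3282

-0.3282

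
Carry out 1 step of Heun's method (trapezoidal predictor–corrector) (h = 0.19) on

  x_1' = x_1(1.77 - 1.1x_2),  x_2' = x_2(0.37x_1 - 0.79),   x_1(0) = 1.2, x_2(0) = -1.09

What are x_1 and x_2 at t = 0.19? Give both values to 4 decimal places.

Heun on (x_1,x_2): k1 = f(t_n, state_n); k2 = f(t_n + h, state_n + h·k1); state_{n+1} = state_n + (h/2)·(k1 + k2).
0.000000: (1.200000, -1.090000)
  k1 = (3.562800, 0.377140)
  predictor → (1.876932, -1.018343)
  k2 = (5.424667, 0.097288)
  → (2.053809, -1.044929)
(x_1(0.19), x_2(0.19)) ≈ (2.0538, -1.0449)

2.0538, -1.0449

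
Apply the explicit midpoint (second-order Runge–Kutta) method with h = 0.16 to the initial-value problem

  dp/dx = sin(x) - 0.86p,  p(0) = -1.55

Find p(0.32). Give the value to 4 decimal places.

-1.1308

Midpoint: k1 = f(x_n, p_n); k2 = f(x_n + h/2, p_n + (h/2)·k1); p_{n+1} = p_n + h·k2.
x=0.000000, p=-1.550000:
  k1 = f(0.000000, -1.550000) = 1.333000
  k2 = f(0.080000, -1.443360) = 1.321204
  p ← -1.550000 + 0.16·1.321204 = -1.338607
x=0.160000, p=-1.338607:
  k1 = f(0.160000, -1.338607) = 1.310520
  k2 = f(0.240000, -1.233766) = 1.298741
  p ← -1.338607 + 0.16·1.298741 = -1.130809
p(0.32) ≈ -1.1308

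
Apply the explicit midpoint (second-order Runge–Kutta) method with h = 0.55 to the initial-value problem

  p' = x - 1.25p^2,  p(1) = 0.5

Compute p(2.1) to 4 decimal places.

1.1378

Midpoint: k1 = f(x_n, p_n); k2 = f(x_n + h/2, p_n + (h/2)·k1); p_{n+1} = p_n + h·k2.
x=1.000000, p=0.500000:
  k1 = f(1.000000, 0.500000) = 0.687500
  k2 = f(1.275000, 0.689063) = 0.681491
  p ← 0.500000 + 0.55·0.681491 = 0.874820
x=1.550000, p=0.874820:
  k1 = f(1.550000, 0.874820) = 0.593362
  k2 = f(1.825000, 1.037995) = 0.478209
  p ← 0.874820 + 0.55·0.478209 = 1.137835
p(2.1) ≈ 1.1378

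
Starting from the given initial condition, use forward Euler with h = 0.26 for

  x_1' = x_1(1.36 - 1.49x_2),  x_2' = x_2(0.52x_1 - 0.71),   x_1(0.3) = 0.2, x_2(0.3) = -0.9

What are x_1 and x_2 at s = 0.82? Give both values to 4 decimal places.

0.5608, -0.6531

Euler on (x_1,x_2): x_1_{n+1} = x_1_n + h·x_1', x_2_{n+1} = x_2_n + h·x_2'.
0.300000: (0.200000, -0.900000); f=(0.540200, 0.545400) → (0.340452, -0.758196)
0.560000: (0.340452, -0.758196); f=(0.847627, 0.404092) → (0.560835, -0.653132)
(x_1(0.82), x_2(0.82)) ≈ (0.5608, -0.6531)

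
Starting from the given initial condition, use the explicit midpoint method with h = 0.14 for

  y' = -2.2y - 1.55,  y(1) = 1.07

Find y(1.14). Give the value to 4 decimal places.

Midpoint: k1 = f(x_n, y_n); k2 = f(x_n + h/2, y_n + (h/2)·k1); y_{n+1} = y_n + h·k2.
x=1.000000, y=1.070000:
  k1 = f(1.000000, 1.070000) = -3.904000
  k2 = f(1.070000, 0.796720) = -3.302784
  y ← 1.070000 + 0.14·(-3.302784) = 0.607610
y(1.14) ≈ 0.6076

0.6076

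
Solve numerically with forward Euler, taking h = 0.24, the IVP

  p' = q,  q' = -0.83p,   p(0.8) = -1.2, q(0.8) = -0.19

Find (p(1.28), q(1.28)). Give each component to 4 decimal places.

-1.2338, 0.2972

Euler on (p,q): p_{n+1} = p_n + h·p', q_{n+1} = q_n + h·q'.
0.800000: (-1.200000, -0.190000); f=(-0.190000, 0.996000) → (-1.245600, 0.049040)
1.040000: (-1.245600, 0.049040); f=(0.049040, 1.033848) → (-1.233830, 0.297164)
(p(1.28), q(1.28)) ≈ (-1.2338, 0.2972)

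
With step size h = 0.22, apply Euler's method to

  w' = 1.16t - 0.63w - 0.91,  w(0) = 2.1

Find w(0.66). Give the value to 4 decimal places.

0.9817

Euler: w_{n+1} = w_n + h·f(t_n, w_n).
t=0.000000, w=2.100000: f=-2.233000 → w ← 2.100000 + 0.22·(-2.233000) = 1.608740
t=0.220000, w=1.608740: f=-1.668306 → w ← 1.608740 + 0.22·(-1.668306) = 1.241713
t=0.440000, w=1.241713: f=-1.181879 → w ← 1.241713 + 0.22·(-1.181879) = 0.981699
w(0.66) ≈ 0.9817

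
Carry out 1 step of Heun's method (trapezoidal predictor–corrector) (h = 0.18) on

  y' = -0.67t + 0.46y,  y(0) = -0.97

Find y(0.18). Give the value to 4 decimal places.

-1.0645

Heun: k1 = f(t_n, y_n); k2 = f(t_n + h, y_n + h·k1); y_{n+1} = y_n + (h/2)·(k1 + k2).
t=0.000000, y=-0.970000:
  k1 = f(0.000000, -0.970000) = -0.446200
  k2 = f(0.180000, -1.050316) = -0.603745
  y ← -0.970000 + (0.18/2)·(-0.446200 + (-0.603745)) = -1.064495
y(0.18) ≈ -1.0645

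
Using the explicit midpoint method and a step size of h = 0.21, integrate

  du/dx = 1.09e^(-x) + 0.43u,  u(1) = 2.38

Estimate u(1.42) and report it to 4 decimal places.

3.0021

Midpoint: k1 = f(x_n, u_n); k2 = f(x_n + h/2, u_n + (h/2)·k1); u_{n+1} = u_n + h·k2.
x=1.000000, u=2.380000:
  k1 = f(1.000000, 2.380000) = 1.424389
  k2 = f(1.105000, 2.529561) = 1.448731
  u ← 2.380000 + 0.21·1.448731 = 2.684234
x=1.210000, u=2.684234:
  k1 = f(1.210000, 2.684234) = 1.479255
  k2 = f(1.315000, 2.839555) = 1.513646
  u ← 2.684234 + 0.21·1.513646 = 3.002099
u(1.42) ≈ 3.0021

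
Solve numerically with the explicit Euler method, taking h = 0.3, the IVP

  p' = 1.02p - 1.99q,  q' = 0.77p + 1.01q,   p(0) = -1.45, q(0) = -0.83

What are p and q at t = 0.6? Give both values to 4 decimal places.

Euler on (p,q): p_{n+1} = p_n + h·p', q_{n+1} = q_n + h·q'.
0.000000: (-1.450000, -0.830000); f=(0.172700, -1.954800) → (-1.398190, -1.416440)
0.300000: (-1.398190, -1.416440); f=(1.392562, -2.507211) → (-0.980421, -2.168603)
(p(0.6), q(0.6)) ≈ (-0.9804, -2.1686)

-0.9804, -2.1686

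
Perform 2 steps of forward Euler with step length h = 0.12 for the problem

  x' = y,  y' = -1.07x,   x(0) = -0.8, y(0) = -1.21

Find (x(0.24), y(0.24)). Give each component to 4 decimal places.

Euler on (x,y): x_{n+1} = x_n + h·x', y_{n+1} = y_n + h·y'.
0.000000: (-0.800000, -1.210000); f=(-1.210000, 0.856000) → (-0.945200, -1.107280)
0.120000: (-0.945200, -1.107280); f=(-1.107280, 1.011364) → (-1.078074, -0.985916)
(x(0.24), y(0.24)) ≈ (-1.0781, -0.9859)

-1.0781, -0.9859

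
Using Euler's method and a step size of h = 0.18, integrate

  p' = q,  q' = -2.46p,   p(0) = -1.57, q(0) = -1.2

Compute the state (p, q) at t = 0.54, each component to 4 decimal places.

Euler on (p,q): p_{n+1} = p_n + h·p', q_{n+1} = q_n + h·q'.
0.000000: (-1.570000, -1.200000); f=(-1.200000, 3.862200) → (-1.786000, -0.504804)
0.180000: (-1.786000, -0.504804); f=(-0.504804, 4.393560) → (-1.876865, 0.286037)
0.360000: (-1.876865, 0.286037); f=(0.286037, 4.617087) → (-1.825378, 1.117112)
(p(0.54), q(0.54)) ≈ (-1.8254, 1.1171)

-1.8254, 1.1171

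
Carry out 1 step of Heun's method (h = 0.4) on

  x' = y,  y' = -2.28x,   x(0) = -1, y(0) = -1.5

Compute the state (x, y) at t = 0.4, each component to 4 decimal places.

-1.4176, -0.3144

Heun on (x,y): k1 = f(t_n, state_n); k2 = f(t_n + h, state_n + h·k1); state_{n+1} = state_n + (h/2)·(k1 + k2).
0.000000: (-1.000000, -1.500000)
  k1 = (-1.500000, 2.280000)
  predictor → (-1.600000, -0.588000)
  k2 = (-0.588000, 3.648000)
  → (-1.417600, -0.314400)
(x(0.4), y(0.4)) ≈ (-1.4176, -0.3144)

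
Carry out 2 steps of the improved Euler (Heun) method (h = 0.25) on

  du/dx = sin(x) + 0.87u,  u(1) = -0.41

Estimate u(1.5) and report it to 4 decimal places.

Heun: k1 = f(x_n, u_n); k2 = f(x_n + h, u_n + h·k1); u_{n+1} = u_n + (h/2)·(k1 + k2).
x=1.000000, u=-0.410000:
  k1 = f(1.000000, -0.410000) = 0.484771
  k2 = f(1.250000, -0.288807) = 0.697722
  u ← -0.410000 + (0.25/2)·(0.484771 + 0.697722) = -0.262188
x=1.250000, u=-0.262188:
  k1 = f(1.250000, -0.262188) = 0.720881
  k2 = f(1.500000, -0.081968) = 0.926183
  u ← -0.262188 + (0.25/2)·(0.720881 + 0.926183) = -0.056305
u(1.5) ≈ -0.0563

-0.0563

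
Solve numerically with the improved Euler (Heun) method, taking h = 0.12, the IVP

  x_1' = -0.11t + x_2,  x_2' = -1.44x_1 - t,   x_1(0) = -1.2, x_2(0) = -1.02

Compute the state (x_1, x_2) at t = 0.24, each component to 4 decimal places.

Heun on (x_1,x_2): k1 = f(t_n, state_n); k2 = f(t_n + h, state_n + h·k1); state_{n+1} = state_n + (h/2)·(k1 + k2).
0.000000: (-1.200000, -1.020000)
  k1 = (-1.020000, 1.728000)
  predictor → (-1.322400, -0.812640)
  k2 = (-0.825840, 1.784256)
  → (-1.310750, -0.809265)
0.120000: (-1.310750, -0.809265)
  k1 = (-0.822465, 1.767481)
  predictor → (-1.409446, -0.597167)
  k2 = (-0.623567, 1.789602)
  → (-1.397512, -0.595840)
(x_1(0.24), x_2(0.24)) ≈ (-1.3975, -0.5958)

-1.3975, -0.5958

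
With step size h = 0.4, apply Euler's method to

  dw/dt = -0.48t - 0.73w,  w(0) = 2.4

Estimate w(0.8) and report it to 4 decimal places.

1.1262

Euler: w_{n+1} = w_n + h·f(t_n, w_n).
t=0.000000, w=2.400000: f=-1.752000 → w ← 2.400000 + 0.4·(-1.752000) = 1.699200
t=0.400000, w=1.699200: f=-1.432416 → w ← 1.699200 + 0.4·(-1.432416) = 1.126234
w(0.8) ≈ 1.1262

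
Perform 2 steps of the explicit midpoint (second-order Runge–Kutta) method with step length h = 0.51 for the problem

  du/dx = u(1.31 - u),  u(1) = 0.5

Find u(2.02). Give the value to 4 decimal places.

0.9214

Midpoint: k1 = f(x_n, u_n); k2 = f(x_n + h/2, u_n + (h/2)·k1); u_{n+1} = u_n + h·k2.
x=1.000000, u=0.500000:
  k1 = f(1.000000, 0.500000) = 0.405000
  k2 = f(1.255000, 0.603275) = 0.426350
  u ← 0.500000 + 0.51·0.426350 = 0.717438
x=1.510000, u=0.717438:
  k1 = f(1.510000, 0.717438) = 0.425126
  k2 = f(1.765000, 0.825846) = 0.399837
  u ← 0.717438 + 0.51·0.399837 = 0.921355
u(2.02) ≈ 0.9214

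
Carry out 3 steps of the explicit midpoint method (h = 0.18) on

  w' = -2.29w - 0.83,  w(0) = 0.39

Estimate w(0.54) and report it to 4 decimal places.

Midpoint: k1 = f(s_n, w_n); k2 = f(s_n + h/2, w_n + (h/2)·k1); w_{n+1} = w_n + h·k2.
s=0.000000, w=0.390000:
  k1 = f(0.000000, 0.390000) = -1.723100
  k2 = f(0.090000, 0.234921) = -1.367969
  w ← 0.390000 + 0.18·(-1.367969) = 0.143766
s=0.180000, w=0.143766:
  k1 = f(0.180000, 0.143766) = -1.159223
  k2 = f(0.270000, 0.039435) = -0.920307
  w ← 0.143766 + 0.18·(-0.920307) = -0.021890
s=0.360000, w=-0.021890:
  k1 = f(0.360000, -0.021890) = -0.779872
  k2 = f(0.450000, -0.092078) = -0.619141
  w ← -0.021890 + 0.18·(-0.619141) = -0.133335
w(0.54) ≈ -0.1333

-0.1333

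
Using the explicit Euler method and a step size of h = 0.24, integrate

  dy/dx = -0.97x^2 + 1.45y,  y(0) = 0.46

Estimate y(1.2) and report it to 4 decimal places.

1.5399

Euler: y_{n+1} = y_n + h·f(x_n, y_n).
x=0.000000, y=0.460000: f=0.667000 → y ← 0.460000 + 0.24·0.667000 = 0.620080
x=0.240000, y=0.620080: f=0.843244 → y ← 0.620080 + 0.24·0.843244 = 0.822459
x=0.480000, y=0.822459: f=0.969077 → y ← 0.822459 + 0.24·0.969077 = 1.055037
x=0.720000, y=1.055037: f=1.026956 → y ← 1.055037 + 0.24·1.026956 = 1.301506
x=0.960000, y=1.301506: f=0.993232 → y ← 1.301506 + 0.24·0.993232 = 1.539882
y(1.2) ≈ 1.5399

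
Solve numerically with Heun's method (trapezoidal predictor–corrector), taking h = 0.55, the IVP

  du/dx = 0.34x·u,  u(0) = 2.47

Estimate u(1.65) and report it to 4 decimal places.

3.8990

Heun: k1 = f(x_n, u_n); k2 = f(x_n + h, u_n + h·k1); u_{n+1} = u_n + (h/2)·(k1 + k2).
x=0.000000, u=2.470000:
  k1 = f(0.000000, 2.470000) = 0.000000
  k2 = f(0.550000, 2.470000) = 0.461890
  u ← 2.470000 + (0.55/2)·(0.000000 + 0.461890) = 2.597020
x=0.550000, u=2.597020:
  k1 = f(0.550000, 2.597020) = 0.485643
  k2 = f(1.100000, 2.864123) = 1.071182
  u ← 2.597020 + (0.55/2)·(0.485643 + 1.071182) = 3.025147
x=1.100000, u=3.025147:
  k1 = f(1.100000, 3.025147) = 1.131405
  k2 = f(1.650000, 3.647419) = 2.046202
  u ← 3.025147 + (0.55/2)·(1.131405 + 2.046202) = 3.898988
u(1.65) ≈ 3.8990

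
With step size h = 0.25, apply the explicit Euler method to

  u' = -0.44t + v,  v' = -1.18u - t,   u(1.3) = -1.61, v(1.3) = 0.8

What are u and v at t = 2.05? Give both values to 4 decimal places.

Euler on (u,v): u_{n+1} = u_n + h·u', v_{n+1} = v_n + h·v'.
1.300000: (-1.610000, 0.800000); f=(0.228000, 0.599800) → (-1.553000, 0.949950)
1.550000: (-1.553000, 0.949950); f=(0.267950, 0.282540) → (-1.486013, 1.020585)
1.800000: (-1.486013, 1.020585); f=(0.228585, -0.046505) → (-1.428866, 1.008959)
(u(2.05), v(2.05)) ≈ (-1.4289, 1.0090)

-1.4289, 1.0090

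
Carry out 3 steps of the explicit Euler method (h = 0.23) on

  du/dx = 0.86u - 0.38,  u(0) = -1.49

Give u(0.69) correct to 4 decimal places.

Euler: u_{n+1} = u_n + h·f(x_n, u_n).
x=0.000000, u=-1.490000: f=-1.661400 → u ← -1.490000 + 0.23·(-1.661400) = -1.872122
x=0.230000, u=-1.872122: f=-1.990025 → u ← -1.872122 + 0.23·(-1.990025) = -2.329828
x=0.460000, u=-2.329828: f=-2.383652 → u ← -2.329828 + 0.23·(-2.383652) = -2.878068
u(0.69) ≈ -2.8781

-2.8781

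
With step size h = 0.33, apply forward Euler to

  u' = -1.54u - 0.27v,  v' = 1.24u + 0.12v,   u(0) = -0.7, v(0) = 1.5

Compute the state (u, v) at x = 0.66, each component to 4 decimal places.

-0.3485, 1.1278

Euler on (u,v): u_{n+1} = u_n + h·u', v_{n+1} = v_n + h·v'.
0.000000: (-0.700000, 1.500000); f=(0.673000, -0.688000) → (-0.477910, 1.272960)
0.330000: (-0.477910, 1.272960); f=(0.392282, -0.439853) → (-0.348457, 1.127808)
(u(0.66), v(0.66)) ≈ (-0.3485, 1.1278)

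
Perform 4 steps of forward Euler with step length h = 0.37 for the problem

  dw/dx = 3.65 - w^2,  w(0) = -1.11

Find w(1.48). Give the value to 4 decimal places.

1.8676

Euler: w_{n+1} = w_n + h·f(x_n, w_n).
x=0.000000, w=-1.110000: f=2.417900 → w ← -1.110000 + 0.37·2.417900 = -0.215377
x=0.370000, w=-0.215377: f=3.603613 → w ← -0.215377 + 0.37·3.603613 = 1.117960
x=0.740000, w=1.117960: f=2.400166 → w ← 1.117960 + 0.37·2.400166 = 2.006021
x=1.110000, w=2.006021: f=-0.374121 → w ← 2.006021 + 0.37·(-0.374121) = 1.867596
w(1.48) ≈ 1.8676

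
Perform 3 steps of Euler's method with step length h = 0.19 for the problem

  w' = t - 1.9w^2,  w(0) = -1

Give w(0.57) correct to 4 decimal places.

-3.3561

Euler: w_{n+1} = w_n + h·f(t_n, w_n).
t=0.000000, w=-1.000000: f=-1.900000 → w ← -1.000000 + 0.19·(-1.900000) = -1.361000
t=0.190000, w=-1.361000: f=-3.329410 → w ← -1.361000 + 0.19·(-3.329410) = -1.993588
t=0.380000, w=-1.993588: f=-7.171346 → w ← -1.993588 + 0.19·(-7.171346) = -3.356144
w(0.57) ≈ -3.3561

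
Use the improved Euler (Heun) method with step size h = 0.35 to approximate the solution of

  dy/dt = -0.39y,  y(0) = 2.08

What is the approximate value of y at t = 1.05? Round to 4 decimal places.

1.3830

Heun: k1 = f(t_n, y_n); k2 = f(t_n + h, y_n + h·k1); y_{n+1} = y_n + (h/2)·(k1 + k2).
t=0.000000, y=2.080000:
  k1 = f(0.000000, 2.080000) = -0.811200
  k2 = f(0.350000, 1.796080) = -0.700471
  y ← 2.080000 + (0.35/2)·(-0.811200 + (-0.700471)) = 1.815458
t=0.350000, y=1.815458:
  k1 = f(0.350000, 1.815458) = -0.708028
  k2 = f(0.700000, 1.567648) = -0.611383
  y ← 1.815458 + (0.35/2)·(-0.708028 + (-0.611383)) = 1.584561
t=0.700000, y=1.584561:
  k1 = f(0.700000, 1.584561) = -0.617979
  k2 = f(1.050000, 1.368268) = -0.533625
  y ← 1.584561 + (0.35/2)·(-0.617979 + (-0.533625)) = 1.383030
y(1.05) ≈ 1.3830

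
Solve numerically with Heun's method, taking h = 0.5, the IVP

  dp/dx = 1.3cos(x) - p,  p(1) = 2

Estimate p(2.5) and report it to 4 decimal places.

Heun: k1 = f(x_n, p_n); k2 = f(x_n + h, p_n + h·k1); p_{n+1} = p_n + (h/2)·(k1 + k2).
x=1.000000, p=2.000000:
  k1 = f(1.000000, 2.000000) = -1.297607
  k2 = f(1.500000, 1.351196) = -1.259238
  p ← 2.000000 + (0.5/2)·(-1.297607 + (-1.259238)) = 1.360789
x=1.500000, p=1.360789:
  k1 = f(1.500000, 1.360789) = -1.268830
  k2 = f(2.000000, 0.726374) = -1.267364
  p ← 1.360789 + (0.5/2)·(-1.268830 + (-1.267364)) = 0.726740
x=2.000000, p=0.726740:
  k1 = f(2.000000, 0.726740) = -1.267731
  k2 = f(2.500000, 0.092875) = -1.134361
  p ← 0.726740 + (0.5/2)·(-1.267731 + (-1.134361)) = 0.126217
p(2.5) ≈ 0.1262

0.1262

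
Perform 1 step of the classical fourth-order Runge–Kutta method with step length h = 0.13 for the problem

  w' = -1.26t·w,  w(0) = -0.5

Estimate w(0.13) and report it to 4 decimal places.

RK4: k1 = f(t_n, w_n); k2 = f(t_n + h/2, w_n + (h/2)·k1); k3 = f(t_n + h/2, w_n + (h/2)·k2); k4 = f(t_n + h, w_n + h·k3); w_{n+1} = w_n + (h/6)·(k1 + 2k2 + 2k3 + k4).
t=0.000000, w=-0.500000:
  k1 = f(0.000000, -0.500000) = 0.000000
  k2 = f(0.065000, -0.500000) = 0.040950
  k3 = f(0.065000, -0.497338) = 0.040732
  k4 = f(0.130000, -0.494705) = 0.081033
  w ← -0.500000 + (0.13/6)·(k1 + 2k2 + 2k3 + k4) = -0.494705
w(0.13) ≈ -0.4947

-0.4947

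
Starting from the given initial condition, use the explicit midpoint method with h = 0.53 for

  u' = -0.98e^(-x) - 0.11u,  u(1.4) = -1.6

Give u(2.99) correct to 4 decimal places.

Midpoint: k1 = f(x_n, u_n); k2 = f(x_n + h/2, u_n + (h/2)·k1); u_{n+1} = u_n + h·k2.
x=1.400000, u=-1.600000:
  k1 = f(1.400000, -1.600000) = -0.065665
  k2 = f(1.665000, -1.617401) = -0.007493
  u ← -1.600000 + 0.53·(-0.007493) = -1.603971
x=1.930000, u=-1.603971:
  k1 = f(1.930000, -1.603971) = 0.034192
  k2 = f(2.195000, -1.594910) = 0.066309
  u ← -1.603971 + 0.53·0.066309 = -1.568827
x=2.460000, u=-1.568827:
  k1 = f(2.460000, -1.568827) = 0.088845
  k2 = f(2.725000, -1.545284) = 0.105746
  u ← -1.568827 + 0.53·0.105746 = -1.512782
u(2.99) ≈ -1.5128

-1.5128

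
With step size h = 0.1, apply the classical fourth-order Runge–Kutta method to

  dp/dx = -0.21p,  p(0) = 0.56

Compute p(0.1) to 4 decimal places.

RK4: k1 = f(x_n, p_n); k2 = f(x_n + h/2, p_n + (h/2)·k1); k3 = f(x_n + h/2, p_n + (h/2)·k2); k4 = f(x_n + h, p_n + h·k3); p_{n+1} = p_n + (h/6)·(k1 + 2k2 + 2k3 + k4).
x=0.000000, p=0.560000:
  k1 = f(0.000000, 0.560000) = -0.117600
  k2 = f(0.050000, 0.554120) = -0.116365
  k3 = f(0.050000, 0.554182) = -0.116378
  k4 = f(0.100000, 0.548362) = -0.115156
  p ← 0.560000 + (0.1/6)·(k1 + 2k2 + 2k3 + k4) = 0.548363
p(0.1) ≈ 0.5484

0.5484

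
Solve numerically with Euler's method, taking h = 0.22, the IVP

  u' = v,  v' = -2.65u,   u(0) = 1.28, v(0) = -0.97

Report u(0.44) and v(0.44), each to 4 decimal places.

0.6890, -2.3381

Euler on (u,v): u_{n+1} = u_n + h·u', v_{n+1} = v_n + h·v'.
0.000000: (1.280000, -0.970000); f=(-0.970000, -3.392000) → (1.066600, -1.716240)
0.220000: (1.066600, -1.716240); f=(-1.716240, -2.826490) → (0.689027, -2.338068)
(u(0.44), v(0.44)) ≈ (0.6890, -2.3381)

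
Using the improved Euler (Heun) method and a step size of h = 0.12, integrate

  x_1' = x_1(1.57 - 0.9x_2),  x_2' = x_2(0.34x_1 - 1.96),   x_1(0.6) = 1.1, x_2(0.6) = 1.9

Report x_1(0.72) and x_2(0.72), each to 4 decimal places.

1.1028, 1.5722

Heun on (x_1,x_2): k1 = f(t_n, state_n); k2 = f(t_n + h, state_n + h·k1); state_{n+1} = state_n + (h/2)·(k1 + k2).
0.600000: (1.100000, 1.900000)
  k1 = (-0.154000, -3.013400)
  predictor → (1.081520, 1.538392)
  k2 = (0.200565, -2.449556)
  → (1.102794, 1.572223)
(x_1(0.72), x_2(0.72)) ≈ (1.1028, 1.5722)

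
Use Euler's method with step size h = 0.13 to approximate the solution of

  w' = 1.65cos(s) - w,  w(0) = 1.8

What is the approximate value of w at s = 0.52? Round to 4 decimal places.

1.7122

Euler: w_{n+1} = w_n + h·f(s_n, w_n).
s=0.000000, w=1.800000: f=-0.150000 → w ← 1.800000 + 0.13·(-0.150000) = 1.780500
s=0.130000, w=1.780500: f=-0.144423 → w ← 1.780500 + 0.13·(-0.144423) = 1.761725
s=0.260000, w=1.761725: f=-0.167182 → w ← 1.761725 + 0.13·(-0.167182) = 1.739991
s=0.390000, w=1.739991: f=-0.213891 → w ← 1.739991 + 0.13·(-0.213891) = 1.712186
w(0.52) ≈ 1.7122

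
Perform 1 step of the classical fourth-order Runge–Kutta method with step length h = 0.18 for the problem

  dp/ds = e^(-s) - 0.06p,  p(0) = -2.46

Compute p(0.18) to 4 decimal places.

-2.2698

RK4: k1 = f(s_n, p_n); k2 = f(s_n + h/2, p_n + (h/2)·k1); k3 = f(s_n + h/2, p_n + (h/2)·k2); k4 = f(s_n + h, p_n + h·k3); p_{n+1} = p_n + (h/6)·(k1 + 2k2 + 2k3 + k4).
s=0.000000, p=-2.460000:
  k1 = f(0.000000, -2.460000) = 1.147600
  k2 = f(0.090000, -2.356716) = 1.055334
  k3 = f(0.090000, -2.365020) = 1.055832
  k4 = f(0.180000, -2.269950) = 0.971467
  p ← -2.460000 + (0.18/6)·(k1 + 2k2 + 2k3 + k4) = -2.269758
p(0.18) ≈ -2.2698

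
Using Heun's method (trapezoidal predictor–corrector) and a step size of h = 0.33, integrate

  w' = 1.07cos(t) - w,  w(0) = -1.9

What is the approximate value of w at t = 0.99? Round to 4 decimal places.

-0.2002

Heun: k1 = f(t_n, w_n); k2 = f(t_n + h, w_n + h·k1); w_{n+1} = w_n + (h/2)·(k1 + k2).
t=0.000000, w=-1.900000:
  k1 = f(0.000000, -1.900000) = 2.970000
  k2 = f(0.330000, -0.919900) = 1.932165
  w ← -1.900000 + (0.33/2)·(2.970000 + 1.932165) = -1.091143
t=0.330000, w=-1.091143:
  k1 = f(0.330000, -1.091143) = 2.103408
  k2 = f(0.660000, -0.397018) = 1.242310
  w ← -1.091143 + (0.33/2)·(2.103408 + 1.242310) = -0.539099
t=0.660000, w=-0.539099:
  k1 = f(0.660000, -0.539099) = 1.384391
  k2 = f(0.990000, -0.082250) = 0.669348
  w ← -0.539099 + (0.33/2)·(1.384391 + 0.669348) = -0.200232
w(0.99) ≈ -0.2002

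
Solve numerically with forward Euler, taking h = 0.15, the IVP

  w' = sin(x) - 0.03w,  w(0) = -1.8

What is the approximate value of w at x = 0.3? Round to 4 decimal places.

Euler: w_{n+1} = w_n + h·f(x_n, w_n).
x=0.000000, w=-1.800000: f=0.054000 → w ← -1.800000 + 0.15·0.054000 = -1.791900
x=0.150000, w=-1.791900: f=0.203195 → w ← -1.791900 + 0.15·0.203195 = -1.761421
w(0.3) ≈ -1.7614

-1.7614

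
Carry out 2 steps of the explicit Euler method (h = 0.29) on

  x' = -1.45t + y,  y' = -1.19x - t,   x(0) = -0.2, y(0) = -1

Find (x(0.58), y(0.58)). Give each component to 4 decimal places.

Euler on (x,y): x_{n+1} = x_n + h·x', y_{n+1} = y_n + h·y'.
0.000000: (-0.200000, -1.000000); f=(-1.000000, 0.238000) → (-0.490000, -0.930980)
0.290000: (-0.490000, -0.930980); f=(-1.351480, 0.293100) → (-0.881929, -0.845981)
(x(0.58), y(0.58)) ≈ (-0.8819, -0.8460)

-0.8819, -0.8460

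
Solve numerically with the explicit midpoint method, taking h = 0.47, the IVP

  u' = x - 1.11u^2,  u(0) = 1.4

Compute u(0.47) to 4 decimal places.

Midpoint: k1 = f(x_n, u_n); k2 = f(x_n + h/2, u_n + (h/2)·k1); u_{n+1} = u_n + h·k2.
x=0.000000, u=1.400000:
  k1 = f(0.000000, 1.400000) = -2.175600
  k2 = f(0.235000, 0.888734) = -0.641731
  u ← 1.400000 + 0.47·(-0.641731) = 1.098386
u(0.47) ≈ 1.0984

1.0984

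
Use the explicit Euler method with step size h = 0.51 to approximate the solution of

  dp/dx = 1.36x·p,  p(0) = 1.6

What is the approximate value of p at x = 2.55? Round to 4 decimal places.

18.4093

Euler: p_{n+1} = p_n + h·f(x_n, p_n).
x=0.000000, p=1.600000: f=0.000000 → p ← 1.600000 + 0.51·0.000000 = 1.600000
x=0.510000, p=1.600000: f=1.109760 → p ← 1.600000 + 0.51·1.109760 = 2.165978
x=1.020000, p=2.165978: f=3.004644 → p ← 2.165978 + 0.51·3.004644 = 3.698346
x=1.530000, p=3.698346: f=7.695519 → p ← 3.698346 + 0.51·7.695519 = 7.623061
x=2.040000, p=7.623061: f=21.149419 → p ← 7.623061 + 0.51·21.149419 = 18.409264
p(2.55) ≈ 18.4093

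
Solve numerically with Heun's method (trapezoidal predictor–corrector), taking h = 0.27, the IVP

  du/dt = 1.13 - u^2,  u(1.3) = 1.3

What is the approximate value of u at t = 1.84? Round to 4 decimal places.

1.1418

Heun: k1 = f(t_n, u_n); k2 = f(t_n + h, u_n + h·k1); u_{n+1} = u_n + (h/2)·(k1 + k2).
t=1.300000, u=1.300000:
  k1 = f(1.300000, 1.300000) = -0.560000
  k2 = f(1.570000, 1.148800) = -0.189741
  u ← 1.300000 + (0.27/2)·(-0.560000 + (-0.189741)) = 1.198785
t=1.570000, u=1.198785:
  k1 = f(1.570000, 1.198785) = -0.307085
  k2 = f(1.840000, 1.115872) = -0.115170
  u ← 1.198785 + (0.27/2)·(-0.307085 + (-0.115170)) = 1.141780
u(1.84) ≈ 1.1418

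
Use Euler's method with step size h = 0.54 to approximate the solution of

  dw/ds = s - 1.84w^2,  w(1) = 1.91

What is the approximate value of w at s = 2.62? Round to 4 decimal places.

Euler: w_{n+1} = w_n + h·f(s_n, w_n).
s=1.000000, w=1.910000: f=-5.712504 → w ← 1.910000 + 0.54·(-5.712504) = -1.174752
s=1.540000, w=-1.174752: f=-0.999278 → w ← -1.174752 + 0.54·(-0.999278) = -1.714363
s=2.080000, w=-1.714363: f=-3.327832 → w ← -1.714363 + 0.54·(-3.327832) = -3.511392
w(2.62) ≈ -3.5114

-3.5114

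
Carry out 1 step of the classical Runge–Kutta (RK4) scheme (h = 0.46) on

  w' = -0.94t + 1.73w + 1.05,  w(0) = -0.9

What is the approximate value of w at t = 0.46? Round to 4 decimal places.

-1.3866

RK4: k1 = f(t_n, w_n); k2 = f(t_n + h/2, w_n + (h/2)·k1); k3 = f(t_n + h/2, w_n + (h/2)·k2); k4 = f(t_n + h, w_n + h·k3); w_{n+1} = w_n + (h/6)·(k1 + 2k2 + 2k3 + k4).
t=0.000000, w=-0.900000:
  k1 = f(0.000000, -0.900000) = -0.507000
  k2 = f(0.230000, -1.016610) = -0.924935
  k3 = f(0.230000, -1.112735) = -1.091232
  k4 = f(0.460000, -1.401967) = -1.807802
  w ← -0.900000 + (0.46/6)·(k1 + 2k2 + 2k3 + k4) = -1.386614
w(0.46) ≈ -1.3866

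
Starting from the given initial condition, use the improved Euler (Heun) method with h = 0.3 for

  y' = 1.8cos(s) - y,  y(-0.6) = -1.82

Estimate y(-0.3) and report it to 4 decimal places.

Heun: k1 = f(s_n, y_n); k2 = f(s_n + h, y_n + h·k1); y_{n+1} = y_n + (h/2)·(k1 + k2).
s=-0.600000, y=-1.820000:
  k1 = f(-0.600000, -1.820000) = 3.305604
  k2 = f(-0.300000, -0.828319) = 2.547924
  y ← -1.820000 + (0.3/2)·(3.305604 + 2.547924) = -0.941971
y(-0.3) ≈ -0.9420

-0.9420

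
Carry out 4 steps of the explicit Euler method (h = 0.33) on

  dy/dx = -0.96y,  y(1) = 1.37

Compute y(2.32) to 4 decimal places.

0.2985

Euler: y_{n+1} = y_n + h·f(x_n, y_n).
x=1.000000, y=1.370000: f=-1.315200 → y ← 1.370000 + 0.33·(-1.315200) = 0.935984
x=1.330000, y=0.935984: f=-0.898545 → y ← 0.935984 + 0.33·(-0.898545) = 0.639464
x=1.660000, y=0.639464: f=-0.613886 → y ← 0.639464 + 0.33·(-0.613886) = 0.436882
x=1.990000, y=0.436882: f=-0.419407 → y ← 0.436882 + 0.33·(-0.419407) = 0.298478
y(2.32) ≈ 0.2985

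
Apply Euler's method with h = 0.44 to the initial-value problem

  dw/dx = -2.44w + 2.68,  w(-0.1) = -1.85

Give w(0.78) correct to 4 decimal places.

1.0824

Euler: w_{n+1} = w_n + h·f(x_n, w_n).
x=-0.100000, w=-1.850000: f=7.194000 → w ← -1.850000 + 0.44·7.194000 = 1.315360
x=0.340000, w=1.315360: f=-0.529478 → w ← 1.315360 + 0.44·(-0.529478) = 1.082390
w(0.78) ≈ 1.0824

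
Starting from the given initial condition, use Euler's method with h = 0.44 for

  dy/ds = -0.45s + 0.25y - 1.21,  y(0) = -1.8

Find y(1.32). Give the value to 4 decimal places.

Euler: y_{n+1} = y_n + h·f(s_n, y_n).
s=0.000000, y=-1.800000: f=-1.660000 → y ← -1.800000 + 0.44·(-1.660000) = -2.530400
s=0.440000, y=-2.530400: f=-2.040600 → y ← -2.530400 + 0.44·(-2.040600) = -3.428264
s=0.880000, y=-3.428264: f=-2.463066 → y ← -3.428264 + 0.44·(-2.463066) = -4.512013
y(1.32) ≈ -4.5120

-4.5120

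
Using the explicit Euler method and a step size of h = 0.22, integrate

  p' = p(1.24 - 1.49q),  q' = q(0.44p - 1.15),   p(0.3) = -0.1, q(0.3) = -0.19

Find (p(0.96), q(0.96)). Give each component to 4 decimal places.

Euler on (p,q): p_{n+1} = p_n + h·p', q_{n+1} = q_n + h·q'.
0.300000: (-0.100000, -0.190000); f=(-0.152310, 0.226860) → (-0.133508, -0.140091)
0.520000: (-0.133508, -0.140091); f=(-0.193418, 0.169334) → (-0.176060, -0.102837)
0.740000: (-0.176060, -0.102837); f=(-0.245292, 0.126229) → (-0.230024, -0.075067)
(p(0.96), q(0.96)) ≈ (-0.2300, -0.0751)

-0.2300, -0.0751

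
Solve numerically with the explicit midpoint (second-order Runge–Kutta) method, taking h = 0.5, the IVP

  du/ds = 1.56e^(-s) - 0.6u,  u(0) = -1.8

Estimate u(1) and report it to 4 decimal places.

-0.3362

Midpoint: k1 = f(s_n, u_n); k2 = f(s_n + h/2, u_n + (h/2)·k1); u_{n+1} = u_n + h·k2.
s=0.000000, u=-1.800000:
  k1 = f(0.000000, -1.800000) = 2.640000
  k2 = f(0.250000, -1.140000) = 1.898929
  u ← -1.800000 + 0.5·1.898929 = -0.850535
s=0.500000, u=-0.850535:
  k1 = f(0.500000, -0.850535) = 1.456509
  k2 = f(0.750000, -0.486408) = 1.028737
  u ← -0.850535 + 0.5·1.028737 = -0.336167
u(1) ≈ -0.3362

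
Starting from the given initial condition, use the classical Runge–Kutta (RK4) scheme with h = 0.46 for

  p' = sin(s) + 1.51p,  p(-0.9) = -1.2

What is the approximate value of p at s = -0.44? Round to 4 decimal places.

RK4: k1 = f(s_n, p_n); k2 = f(s_n + h/2, p_n + (h/2)·k1); k3 = f(s_n + h/2, p_n + (h/2)·k2); k4 = f(s_n + h, p_n + h·k3); p_{n+1} = p_n + (h/6)·(k1 + 2k2 + 2k3 + k4).
s=-0.900000, p=-1.200000:
  k1 = f(-0.900000, -1.200000) = -2.595327
  k2 = f(-0.670000, -1.796925) = -3.334343
  k3 = f(-0.670000, -1.966899) = -3.591003
  k4 = f(-0.440000, -2.851862) = -4.732250
  p ← -1.200000 + (0.46/6)·(k1 + 2k2 + 2k3 + k4) = -2.823667
p(-0.44) ≈ -2.8237

-2.8237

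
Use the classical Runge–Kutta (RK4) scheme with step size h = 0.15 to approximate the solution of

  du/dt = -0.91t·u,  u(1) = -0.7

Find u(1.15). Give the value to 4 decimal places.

-0.6045

RK4: k1 = f(t_n, u_n); k2 = f(t_n + h/2, u_n + (h/2)·k1); k3 = f(t_n + h/2, u_n + (h/2)·k2); k4 = f(t_n + h, u_n + h·k3); u_{n+1} = u_n + (h/6)·(k1 + 2k2 + 2k3 + k4).
t=1.000000, u=-0.700000:
  k1 = f(1.000000, -0.700000) = 0.637000
  k2 = f(1.075000, -0.652225) = 0.638039
  k3 = f(1.075000, -0.652147) = 0.637963
  k4 = f(1.150000, -0.604306) = 0.632406
  u ← -0.700000 + (0.15/6)·(k1 + 2k2 + 2k3 + k4) = -0.604465
u(1.15) ≈ -0.6045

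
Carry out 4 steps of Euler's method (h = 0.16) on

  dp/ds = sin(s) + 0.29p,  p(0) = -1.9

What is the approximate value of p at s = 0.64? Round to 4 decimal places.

-2.1235

Euler: p_{n+1} = p_n + h·f(s_n, p_n).
s=0.000000, p=-1.900000: f=-0.551000 → p ← -1.900000 + 0.16·(-0.551000) = -1.988160
s=0.160000, p=-1.988160: f=-0.417248 → p ← -1.988160 + 0.16·(-0.417248) = -2.054920
s=0.320000, p=-2.054920: f=-0.281360 → p ← -2.054920 + 0.16·(-0.281360) = -2.099937
s=0.480000, p=-2.099937: f=-0.147203 → p ← -2.099937 + 0.16·(-0.147203) = -2.123490
p(0.64) ≈ -2.1235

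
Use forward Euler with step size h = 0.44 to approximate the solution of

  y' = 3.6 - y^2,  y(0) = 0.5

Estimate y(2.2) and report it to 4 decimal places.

1.9131

Euler: y_{n+1} = y_n + h·f(x_n, y_n).
x=0.000000, y=0.500000: f=3.350000 → y ← 0.500000 + 0.44·3.350000 = 1.974000
x=0.440000, y=1.974000: f=-0.296676 → y ← 1.974000 + 0.44·(-0.296676) = 1.843463
x=0.880000, y=1.843463: f=0.201646 → y ← 1.843463 + 0.44·0.201646 = 1.932187
x=1.320000, y=1.932187: f=-0.133345 → y ← 1.932187 + 0.44·(-0.133345) = 1.873515
x=1.760000, y=1.873515: f=0.089943 → y ← 1.873515 + 0.44·0.089943 = 1.913089
y(2.2) ≈ 1.9131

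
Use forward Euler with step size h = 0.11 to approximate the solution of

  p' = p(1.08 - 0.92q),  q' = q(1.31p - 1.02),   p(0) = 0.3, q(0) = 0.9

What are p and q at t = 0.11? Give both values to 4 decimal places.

Euler on (p,q): p_{n+1} = p_n + h·p', q_{n+1} = q_n + h·q'.
0.000000: (0.300000, 0.900000); f=(0.075600, -0.564300) → (0.308316, 0.837927)
(p(0.11), q(0.11)) ≈ (0.3083, 0.8379)

0.3083, 0.8379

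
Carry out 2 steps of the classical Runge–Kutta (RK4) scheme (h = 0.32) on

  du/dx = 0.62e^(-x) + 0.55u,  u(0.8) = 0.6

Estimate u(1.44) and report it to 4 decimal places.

1.0139

RK4: k1 = f(x_n, u_n); k2 = f(x_n + h/2, u_n + (h/2)·k1); k3 = f(x_n + h/2, u_n + (h/2)·k2); k4 = f(x_n + h, u_n + h·k3); u_{n+1} = u_n + (h/6)·(k1 + 2k2 + 2k3 + k4).
x=0.800000, u=0.600000:
  k1 = f(0.800000, 0.600000) = 0.608584
  k2 = f(0.960000, 0.697373) = 0.620949
  k3 = f(0.960000, 0.699352) = 0.622037
  k4 = f(1.120000, 0.799052) = 0.641772
  u ← 0.600000 + (0.32/6)·(k1 + 2k2 + 2k3 + k4) = 0.799271
x=1.120000, u=0.799271:
  k1 = f(1.120000, 0.799271) = 0.641892
  k2 = f(1.280000, 0.901974) = 0.668469
  k3 = f(1.280000, 0.906226) = 0.670807
  k4 = f(1.440000, 1.013929) = 0.704556
  u ← 0.799271 + (0.32/6)·(k1 + 2k2 + 2k3 + k4) = 1.013938
u(1.44) ≈ 1.0139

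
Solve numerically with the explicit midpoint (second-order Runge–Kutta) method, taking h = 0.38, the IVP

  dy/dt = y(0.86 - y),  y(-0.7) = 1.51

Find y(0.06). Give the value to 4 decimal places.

Midpoint: k1 = f(t_n, y_n); k2 = f(t_n + h/2, y_n + (h/2)·k1); y_{n+1} = y_n + h·k2.
t=-0.700000, y=1.510000:
  k1 = f(-0.700000, 1.510000) = -0.981500
  k2 = f(-0.510000, 1.323515) = -0.613469
  y ← 1.510000 + 0.38·(-0.613469) = 1.276882
t=-0.320000, y=1.276882:
  k1 = f(-0.320000, 1.276882) = -0.532309
  k2 = f(-0.130000, 1.175743) = -0.371233
  y ← 1.276882 + 0.38·(-0.371233) = 1.135813
y(0.06) ≈ 1.1358

1.1358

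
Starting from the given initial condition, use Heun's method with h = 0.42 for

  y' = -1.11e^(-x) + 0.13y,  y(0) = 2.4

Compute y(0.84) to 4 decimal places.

Heun: k1 = f(x_n, y_n); k2 = f(x_n + h, y_n + h·k1); y_{n+1} = y_n + (h/2)·(k1 + k2).
x=0.000000, y=2.400000:
  k1 = f(0.000000, 2.400000) = -0.798000
  k2 = f(0.420000, 2.064840) = -0.460893
  y ← 2.400000 + (0.42/2)·(-0.798000 + (-0.460893)) = 2.135633
x=0.420000, y=2.135633:
  k1 = f(0.420000, 2.135633) = -0.451690
  k2 = f(0.840000, 1.945923) = -0.226229
  y ← 2.135633 + (0.42/2)·(-0.451690 + (-0.226229)) = 1.993270
y(0.84) ≈ 1.9933

1.9933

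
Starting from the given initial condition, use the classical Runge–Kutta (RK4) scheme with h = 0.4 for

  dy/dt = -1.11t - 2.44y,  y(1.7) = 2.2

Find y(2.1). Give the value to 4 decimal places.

RK4: k1 = f(t_n, y_n); k2 = f(t_n + h/2, y_n + (h/2)·k1); k3 = f(t_n + h/2, y_n + (h/2)·k2); k4 = f(t_n + h, y_n + h·k3); y_{n+1} = y_n + (h/6)·(k1 + 2k2 + 2k3 + k4).
t=1.700000, y=2.200000:
  k1 = f(1.700000, 2.200000) = -7.255000
  k2 = f(1.900000, 0.749000) = -3.936560
  k3 = f(1.900000, 1.412688) = -5.555959
  k4 = f(2.100000, -0.022383) = -2.276384
  y ← 2.200000 + (0.4/6)·(k1 + 2k2 + 2k3 + k4) = 0.298905
y(2.1) ≈ 0.2989

0.2989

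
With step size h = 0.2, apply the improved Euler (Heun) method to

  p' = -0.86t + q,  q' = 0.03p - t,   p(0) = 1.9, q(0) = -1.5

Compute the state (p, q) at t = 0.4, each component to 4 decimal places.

1.2274, -1.5610

Heun on (p,q): k1 = f(t_n, state_n); k2 = f(t_n + h, state_n + h·k1); state_{n+1} = state_n + (h/2)·(k1 + k2).
0.000000: (1.900000, -1.500000)
  k1 = (-1.500000, 0.057000)
  predictor → (1.600000, -1.488600)
  k2 = (-1.660600, -0.152000)
  → (1.583940, -1.509500)
0.200000: (1.583940, -1.509500)
  k1 = (-1.681500, -0.152482)
  predictor → (1.247640, -1.539996)
  k2 = (-1.883996, -0.362571)
  → (1.227390, -1.561005)
(p(0.4), q(0.4)) ≈ (1.2274, -1.5610)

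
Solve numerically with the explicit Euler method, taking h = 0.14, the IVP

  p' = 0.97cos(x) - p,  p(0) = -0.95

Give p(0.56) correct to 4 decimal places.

-0.0976

Euler: p_{n+1} = p_n + h·f(x_n, p_n).
x=0.000000, p=-0.950000: f=1.920000 → p ← -0.950000 + 0.14·1.920000 = -0.681200
x=0.140000, p=-0.681200: f=1.641710 → p ← -0.681200 + 0.14·1.641710 = -0.451361
x=0.280000, p=-0.451361: f=1.383584 → p ← -0.451361 + 0.14·1.383584 = -0.257659
x=0.420000, p=-0.257659: f=1.143355 → p ← -0.257659 + 0.14·1.143355 = -0.097589
p(0.56) ≈ -0.0976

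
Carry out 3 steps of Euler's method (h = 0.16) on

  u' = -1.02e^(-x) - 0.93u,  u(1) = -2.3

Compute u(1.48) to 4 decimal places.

-1.5491

Euler: u_{n+1} = u_n + h·f(x_n, u_n).
x=1.000000, u=-2.300000: f=1.763763 → u ← -2.300000 + 0.16·1.763763 = -2.017798
x=1.160000, u=-2.017798: f=1.556796 → u ← -2.017798 + 0.16·1.556796 = -1.768711
x=1.320000, u=-1.768711: f=1.372423 → u ← -1.768711 + 0.16·1.372423 = -1.549123
u(1.48) ≈ -1.5491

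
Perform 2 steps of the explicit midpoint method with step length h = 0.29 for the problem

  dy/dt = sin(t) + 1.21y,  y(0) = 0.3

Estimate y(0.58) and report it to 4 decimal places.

0.7945

Midpoint: k1 = f(t_n, y_n); k2 = f(t_n + h/2, y_n + (h/2)·k1); y_{n+1} = y_n + h·k2.
t=0.000000, y=0.300000:
  k1 = f(0.000000, 0.300000) = 0.363000
  k2 = f(0.145000, 0.352635) = 0.571181
  y ← 0.300000 + 0.29·0.571181 = 0.465642
t=0.290000, y=0.465642:
  k1 = f(0.290000, 0.465642) = 0.849380
  k2 = f(0.435000, 0.588802) = 1.133861
  y ← 0.465642 + 0.29·1.133861 = 0.794462
y(0.58) ≈ 0.7945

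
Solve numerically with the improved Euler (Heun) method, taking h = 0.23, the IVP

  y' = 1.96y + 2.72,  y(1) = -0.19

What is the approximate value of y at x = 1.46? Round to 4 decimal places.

Heun: k1 = f(x_n, y_n); k2 = f(x_n + h, y_n + h·k1); y_{n+1} = y_n + (h/2)·(k1 + k2).
x=1.000000, y=-0.190000:
  k1 = f(1.000000, -0.190000) = 2.347600
  k2 = f(1.230000, 0.349948) = 3.405898
  y ← -0.190000 + (0.23/2)·(2.347600 + 3.405898) = 0.471652
x=1.230000, y=0.471652:
  k1 = f(1.230000, 0.471652) = 3.644438
  k2 = f(1.460000, 1.309873) = 5.287351
  y ← 0.471652 + (0.23/2)·(3.644438 + 5.287351) = 1.498808
y(1.46) ≈ 1.4988

1.4988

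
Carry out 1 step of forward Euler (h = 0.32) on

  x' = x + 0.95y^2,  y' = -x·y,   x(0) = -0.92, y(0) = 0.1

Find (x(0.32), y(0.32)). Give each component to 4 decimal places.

-1.2114, 0.1294

Euler on (x,y): x_{n+1} = x_n + h·x', y_{n+1} = y_n + h·y'.
0.000000: (-0.920000, 0.100000); f=(-0.910500, 0.092000) → (-1.211360, 0.129440)
(x(0.32), y(0.32)) ≈ (-1.2114, 0.1294)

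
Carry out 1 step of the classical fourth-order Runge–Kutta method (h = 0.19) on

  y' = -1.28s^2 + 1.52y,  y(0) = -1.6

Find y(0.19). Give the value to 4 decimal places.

-2.1388

RK4: k1 = f(s_n, y_n); k2 = f(s_n + h/2, y_n + (h/2)·k1); k3 = f(s_n + h/2, y_n + (h/2)·k2); k4 = f(s_n + h, y_n + h·k3); y_{n+1} = y_n + (h/6)·(k1 + 2k2 + 2k3 + k4).
s=0.000000, y=-1.600000:
  k1 = f(0.000000, -1.600000) = -2.432000
  k2 = f(0.095000, -1.831040) = -2.794733
  k3 = f(0.095000, -1.865500) = -2.847111
  k4 = f(0.190000, -2.140951) = -3.300454
  y ← -1.600000 + (0.19/6)·(k1 + 2k2 + 2k3 + k4) = -2.138845
y(0.19) ≈ -2.1388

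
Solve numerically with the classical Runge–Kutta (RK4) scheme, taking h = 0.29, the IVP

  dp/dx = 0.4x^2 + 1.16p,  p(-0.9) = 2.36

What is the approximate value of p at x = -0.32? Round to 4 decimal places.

4.7703

RK4: k1 = f(x_n, p_n); k2 = f(x_n + h/2, p_n + (h/2)·k1); k3 = f(x_n + h/2, p_n + (h/2)·k2); k4 = f(x_n + h, p_n + h·k3); p_{n+1} = p_n + (h/6)·(k1 + 2k2 + 2k3 + k4).
x=-0.900000, p=2.360000:
  k1 = f(-0.900000, 2.360000) = 3.061600
  k2 = f(-0.755000, 2.803932) = 3.480571
  k3 = f(-0.755000, 2.864683) = 3.551042
  k4 = f(-0.610000, 3.389802) = 4.081011
  p ← 2.360000 + (0.29/6)·(k1 + 2k2 + 2k3 + k4) = 3.384949
x=-0.610000, p=3.384949:
  k1 = f(-0.610000, 3.384949) = 4.075381
  k2 = f(-0.465000, 3.975879) = 4.698510
  k3 = f(-0.465000, 4.066233) = 4.803320
  k4 = f(-0.320000, 4.777912) = 5.583337
  p ← 3.384949 + (0.29/6)·(k1 + 2k2 + 2k3 + k4) = 4.770297
p(-0.32) ≈ 4.7703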